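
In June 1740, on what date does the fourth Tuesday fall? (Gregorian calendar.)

June 28, 1740

June 1, 1740 is a Wednesday.
The first Tuesday is therefore June 7 (6 days later).
The fourth Tuesday is 7 + 3×7 = June 28.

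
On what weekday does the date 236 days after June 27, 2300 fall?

Monday

Jun 27, 2300 is a Wednesday.
236 mod 7 = 5, so 236 days after a Wednesday is Wednesday + 5 = Monday.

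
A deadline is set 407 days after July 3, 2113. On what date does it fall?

August 14, 2114

+365 (one year) → Jul 3, 2114 (42 left).
Jul has 31 days: +29 → Aug 1, 2114 (13 left).
+13 → Aug 14, 2114.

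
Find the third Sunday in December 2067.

December 1, 2067 is a Thursday.
The first Sunday is therefore December 4 (3 days later).
The third Sunday is 4 + 2×7 = December 18.

December 18, 2067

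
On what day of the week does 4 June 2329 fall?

Tuesday

Doomsday rule: the anchor day for the 2300s is Wednesday. For year 29: 29÷12 = 2 r 5, and 5÷4 = 1, so 2+5+1 = 8.
Wednesday + 8 ≡ Thursday — that's 2329's doomsday.
In June the doomsday date is Jun 6.
Jun 4 is 2 days before Jun 6; 2 mod 7 = 2, so Thursday − 2 = Tuesday.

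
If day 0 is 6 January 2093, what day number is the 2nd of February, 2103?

3678

Jan 6, 2093 → Jan 6, 2094: 365 days.
Jan 6, 2094 → Jan 6, 2095: 365 days.
Jan 6, 2095 → Jan 6, 2096: 365 days.
Jan 6, 2096 → Jan 6, 2097: 366 days (Feb 29, 2096 is in that span).
Jan 6, 2097 → Jan 6, 2098: 365 days.
Jan 6, 2098 → Jan 6, 2099: 365 days.
Jan 6, 2099 → Jan 6, 2100: 365 days.
Jan 6, 2100 → Jan 6, 2101: 365 days.
Jan 6, 2101 → Jan 6, 2102: 365 days.
Jan 6, 2102 → Feb 6, 2102: 31 days (January has 31).
Feb 6, 2102 → Mar 6, 2102: 28 days (February has 28).
Mar 6, 2102 → Apr 6, 2102: 31 days (March has 31).
Apr 6, 2102 → May 6, 2102: 30 days (April has 30).
May 6, 2102 → Jun 6, 2102: 31 days (May has 31).
Jun 6, 2102 → Jul 6, 2102: 30 days (June has 30).
Jul 6, 2102 → Aug 6, 2102: 31 days (July has 31).
Aug 6, 2102 → Sep 6, 2102: 31 days (August has 31).
Sep 6, 2102 → Oct 6, 2102: 30 days (September has 30).
Oct 6, 2102 → Nov 6, 2102: 31 days (October has 31).
Nov 6, 2102 → Dec 6, 2102: 30 days (November has 30).
Dec 6, 2102 → Jan 6, 2103: 31 days (December has 31).
Jan 6, 2103 → Feb 2, 2103: 27 days.
Total: 3678 days.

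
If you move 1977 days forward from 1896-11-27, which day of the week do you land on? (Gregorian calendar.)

First find the weekday of Nov 27, 1896. Doomsday rule: the anchor day for the 1800s is Friday. For year 96: 96÷12 = 8 r 0, and 0÷4 = 0, so 8+0+0 = 8.
Friday + 8 ≡ Saturday — that's 1896's doomsday.
In November the doomsday date is Nov 7.
Nov 27 is 20 days after Nov 7; 20 mod 7 = 6, so Saturday + 6 = Friday.
1977 mod 7 = 3, so 1977 days after a Friday is Friday + 3 = Monday.

Monday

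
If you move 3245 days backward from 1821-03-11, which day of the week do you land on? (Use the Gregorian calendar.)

Wednesday

First find the weekday of Mar 11, 1821. Doomsday rule: the anchor day for the 1800s is Friday. For year 21: 21÷12 = 1 r 9, and 9÷4 = 2, so 1+9+2 = 12.
Friday + 12 ≡ Wednesday — that's 1821's doomsday.
In March the doomsday date is Mar 14.
Mar 11 is 3 days before Mar 14; 3 mod 7 = 3, so Wednesday − 3 = Sunday.
3245 mod 7 = 4, so 3245 days before a Sunday is Sunday − 4 = Wednesday.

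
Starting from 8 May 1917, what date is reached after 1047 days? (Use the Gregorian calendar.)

March 20, 1920

+365 (one year) → May 8, 1918 (682 left).
+365 (one year) → May 8, 1919 (317 left).
May has 31 days: +24 → Jun 1, 1919 (293 left).
Jun has 30 days: +30 → Jul 1, 1919 (263 left).
Jul has 31 days: +31 → Aug 1, 1919 (232 left).
Aug has 31 days: +31 → Sep 1, 1919 (201 left).
Sep has 30 days: +30 → Oct 1, 1919 (171 left).
Oct has 31 days: +31 → Nov 1, 1919 (140 left).
Nov has 30 days: +30 → Dec 1, 1919 (110 left).
Dec has 31 days: +31 → Jan 1, 1920 (79 left).
Jan has 31 days: +31 → Feb 1, 1920 (48 left).
Feb has 29 days: +29 → Mar 1, 1920 (19 left).
+19 → Mar 20, 1920.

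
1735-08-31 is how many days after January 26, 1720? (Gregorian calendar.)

Jan 26, 1720 → Jan 26, 1721: 366 days (Feb 29, 1720 is in that span).
Jan 26, 1721 → Jan 26, 1722: 365 days.
Jan 26, 1722 → Jan 26, 1723: 365 days.
Jan 26, 1723 → Jan 26, 1724: 365 days.
Jan 26, 1724 → Jan 26, 1725: 366 days (Feb 29, 1724 is in that span).
Jan 26, 1725 → Jan 26, 1726: 365 days.
Jan 26, 1726 → Jan 26, 1727: 365 days.
Jan 26, 1727 → Jan 26, 1728: 365 days.
Jan 26, 1728 → Jan 26, 1729: 366 days (Feb 29, 1728 is in that span).
Jan 26, 1729 → Jan 26, 1730: 365 days.
Jan 26, 1730 → Jan 26, 1731: 365 days.
Jan 26, 1731 → Jan 26, 1732: 365 days.
Jan 26, 1732 → Jan 26, 1733: 366 days (Feb 29, 1732 is in that span).
Jan 26, 1733 → Jan 26, 1734: 365 days.
Jan 26, 1734 → Jan 26, 1735: 365 days.
Jan 26, 1735 → Feb 26, 1735: 31 days (January has 31).
Feb 26, 1735 → Mar 26, 1735: 28 days (February has 28).
Mar 26, 1735 → Apr 26, 1735: 31 days (March has 31).
Apr 26, 1735 → May 26, 1735: 30 days (April has 30).
May 26, 1735 → Jun 26, 1735: 31 days (May has 31).
Jun 26, 1735 → Jul 26, 1735: 30 days (June has 30).
Jul 26, 1735 → Aug 26, 1735: 31 days (July has 31).
Aug 26, 1735 → Aug 31, 1735: 5 days.
Total: 5696 days.

5696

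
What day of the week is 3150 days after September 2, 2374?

First find the weekday of Sep 2, 2374. Doomsday rule: the anchor day for the 2300s is Wednesday. For year 74: 74÷12 = 6 r 2, and 2÷4 = 0, so 6+2+0 = 8.
Wednesday + 8 ≡ Thursday — that's 2374's doomsday.
In September the doomsday date is Sep 5.
Sep 2 is 3 days before Sep 5; 3 mod 7 = 3, so Thursday − 3 = Monday.
3150 mod 7 = 0, so 3150 days after a Monday is Monday + 0 = Monday.

Monday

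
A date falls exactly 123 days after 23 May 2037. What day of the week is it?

May 23, 2037 is a Saturday.
123 mod 7 = 4, so 123 days after a Saturday is Saturday + 4 = Wednesday.

Wednesday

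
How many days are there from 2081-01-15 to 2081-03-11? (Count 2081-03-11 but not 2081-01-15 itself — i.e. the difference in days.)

Jan 15, 2081 → Feb 15, 2081: 31 days (January has 31).
Feb 15, 2081 → Mar 11, 2081: 24 days.
Total: 55 days.

55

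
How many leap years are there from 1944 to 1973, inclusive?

Multiples of 4 in [1944,1973]: 8.
Of those, multiples of 100: 0 (not leap unless ÷400).
Multiples of 400: 0.
Leap years = 8 − 0 + 0 = 8.

8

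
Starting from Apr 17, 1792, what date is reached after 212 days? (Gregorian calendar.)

November 15, 1792

Apr has 30 days: +14 → May 1, 1792 (198 left).
May has 31 days: +31 → Jun 1, 1792 (167 left).
Jun has 30 days: +30 → Jul 1, 1792 (137 left).
Jul has 31 days: +31 → Aug 1, 1792 (106 left).
Aug has 31 days: +31 → Sep 1, 1792 (75 left).
Sep has 30 days: +30 → Oct 1, 1792 (45 left).
Oct has 31 days: +31 → Nov 1, 1792 (14 left).
+14 → Nov 15, 1792.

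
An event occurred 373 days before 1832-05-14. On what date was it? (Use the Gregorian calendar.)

May 7, 1831

−14 → Apr 30, 1832 (end of Apr, 30 days; 359 left).
−30 → Mar 31, 1832 (end of Mar, 31 days; 329 left).
−31 → Feb 29, 1832 (end of Feb, 29 days; 298 left).
−29 → Jan 31, 1832 (end of Jan, 31 days; 269 left).
−31 → Dec 31, 1831 (end of Dec, 31 days; 238 left).
−31 → Nov 30, 1831 (end of Nov, 30 days; 207 left).
−30 → Oct 31, 1831 (end of Oct, 31 days; 177 left).
−31 → Sep 30, 1831 (end of Sep, 30 days; 146 left).
−30 → Aug 31, 1831 (end of Aug, 31 days; 116 left).
−31 → Jul 31, 1831 (end of Jul, 31 days; 85 left).
−31 → Jun 30, 1831 (end of Jun, 30 days; 54 left).
−30 → May 31, 1831 (end of May, 31 days; 24 left).
−24 → May 7, 1831.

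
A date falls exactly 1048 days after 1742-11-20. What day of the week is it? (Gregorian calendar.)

Nov 20, 1742 is a Tuesday.
1048 mod 7 = 5, so 1048 days after a Tuesday is Tuesday + 5 = Sunday.

Sunday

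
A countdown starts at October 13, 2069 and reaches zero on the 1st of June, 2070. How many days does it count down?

231

Oct 13, 2069 → Nov 13, 2069: 31 days (October has 31).
Nov 13, 2069 → Dec 13, 2069: 30 days (November has 30).
Dec 13, 2069 → Jan 13, 2070: 31 days (December has 31).
Jan 13, 2070 → Feb 13, 2070: 31 days (January has 31).
Feb 13, 2070 → Mar 13, 2070: 28 days (February has 28).
Mar 13, 2070 → Apr 13, 2070: 31 days (March has 31).
Apr 13, 2070 → May 13, 2070: 30 days (April has 30).
May 13, 2070 → Jun 1, 2070: 19 days.
Total: 231 days.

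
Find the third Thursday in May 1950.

May 18, 1950

May 1, 1950 is a Monday.
The first Thursday is therefore May 4 (3 days later).
The third Thursday is 4 + 2×7 = May 18.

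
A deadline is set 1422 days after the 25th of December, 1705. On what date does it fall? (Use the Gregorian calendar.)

+365 (one year) → Dec 25, 1706 (1057 left).
+365 (one year) → Dec 25, 1707 (692 left).
+366 (one year; includes Feb 29, 1708) → Dec 25, 1708 (326 left).
Dec has 31 days: +7 → Jan 1, 1709 (319 left).
Jan has 31 days: +31 → Feb 1, 1709 (288 left).
Feb has 28 days: +28 → Mar 1, 1709 (260 left).
Mar has 31 days: +31 → Apr 1, 1709 (229 left).
Apr has 30 days: +30 → May 1, 1709 (199 left).
May has 31 days: +31 → Jun 1, 1709 (168 left).
Jun has 30 days: +30 → Jul 1, 1709 (138 left).
Jul has 31 days: +31 → Aug 1, 1709 (107 left).
Aug has 31 days: +31 → Sep 1, 1709 (76 left).
Sep has 30 days: +30 → Oct 1, 1709 (46 left).
Oct has 31 days: +31 → Nov 1, 1709 (15 left).
+15 → Nov 16, 1709.

November 16, 1709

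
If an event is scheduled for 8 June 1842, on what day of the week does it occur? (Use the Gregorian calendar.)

Wednesday

January 1, 1842 is a Saturday.
Jan 1, 1842 → Feb 1, 1842: 31 days (January has 31).
Feb 1, 1842 → Mar 1, 1842: 28 days (February has 28).
Mar 1, 1842 → Apr 1, 1842: 31 days (March has 31).
Apr 1, 1842 → May 1, 1842: 30 days (April has 30).
May 1, 1842 → Jun 1, 1842: 31 days (May has 31).
Jun 1, 1842 → Jun 8, 1842: 7 days.
Total: 158 days.
158 mod 7 = 4, so Saturday + 4 = Wednesday.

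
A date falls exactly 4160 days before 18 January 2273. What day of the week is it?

Thursday

Jan 18, 2273 is a Saturday.
4160 mod 7 = 2, so 4160 days before a Saturday is Saturday − 2 = Thursday.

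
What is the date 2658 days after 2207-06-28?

October 7, 2214

+366 (one year; includes Feb 29, 2208) → Jun 28, 2208 (2292 left).
+365 (one year) → Jun 28, 2209 (1927 left).
+365 (one year) → Jun 28, 2210 (1562 left).
+365 (one year) → Jun 28, 2211 (1197 left).
+366 (one year; includes Feb 29, 2212) → Jun 28, 2212 (831 left).
+365 (one year) → Jun 28, 2213 (466 left).
+365 (one year) → Jun 28, 2214 (101 left).
Jun has 30 days: +3 → Jul 1, 2214 (98 left).
Jul has 31 days: +31 → Aug 1, 2214 (67 left).
Aug has 31 days: +31 → Sep 1, 2214 (36 left).
Sep has 30 days: +30 → Oct 1, 2214 (6 left).
+6 → Oct 7, 2214.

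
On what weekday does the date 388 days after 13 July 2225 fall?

Saturday

Jul 13, 2225 is a Wednesday.
388 mod 7 = 3, so 388 days after a Wednesday is Wednesday + 3 = Saturday.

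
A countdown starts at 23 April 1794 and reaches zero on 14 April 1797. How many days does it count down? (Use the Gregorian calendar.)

1087

Apr 23, 1794 → Apr 23, 1795: 365 days.
Apr 23, 1795 → Apr 23, 1796: 366 days (Feb 29, 1796 is in that span).
Apr 23, 1796 → May 23, 1796: 30 days (April has 30).
May 23, 1796 → Jun 23, 1796: 31 days (May has 31).
Jun 23, 1796 → Jul 23, 1796: 30 days (June has 30).
Jul 23, 1796 → Aug 23, 1796: 31 days (July has 31).
Aug 23, 1796 → Sep 23, 1796: 31 days (August has 31).
Sep 23, 1796 → Oct 23, 1796: 30 days (September has 30).
Oct 23, 1796 → Nov 23, 1796: 31 days (October has 31).
Nov 23, 1796 → Dec 23, 1796: 30 days (November has 30).
Dec 23, 1796 → Jan 23, 1797: 31 days (December has 31).
Jan 23, 1797 → Feb 23, 1797: 31 days (January has 31).
Feb 23, 1797 → Mar 23, 1797: 28 days (February has 28).
Mar 23, 1797 → Apr 14, 1797: 22 days.
Total: 1087 days.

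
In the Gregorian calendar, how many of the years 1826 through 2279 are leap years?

Multiples of 4 in [1826,2279]: 113.
Of those, multiples of 100: 4 (not leap unless ÷400).
Multiples of 400: 1.
Leap years = 113 − 4 + 1 = 110.

110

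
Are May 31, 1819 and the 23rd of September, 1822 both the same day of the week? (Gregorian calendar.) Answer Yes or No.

From May 31, 1819 to Sep 23, 1822 is 1211 days.
1211 mod 7 = 0, so they are the same weekday.
(May 31, 1819 is a Monday; Sep 23, 1822 is a Monday.)

Yes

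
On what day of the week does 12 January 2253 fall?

Doomsday rule: the anchor day for the 2200s is Friday. For year 53: 53÷12 = 4 r 5, and 5÷4 = 1, so 4+5+1 = 10.
Friday + 10 ≡ Monday — that's 2253's doomsday.
In January the doomsday date is Jan 3 (2253 is not a leap year).
Jan 12 is 9 days after Jan 3; 9 mod 7 = 2, so Monday + 2 = Wednesday.

Wednesday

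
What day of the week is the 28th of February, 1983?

Monday

Doomsday rule: the anchor day for the 1900s is Wednesday. For year 83: 83÷12 = 6 r 11, and 11÷4 = 2, so 6+11+2 = 19.
Wednesday + 19 ≡ Monday — that's 1983's doomsday.
In February the doomsday date is Feb 28 (1983 is not a leap year).
Feb 28 is the doomsday itself: Monday.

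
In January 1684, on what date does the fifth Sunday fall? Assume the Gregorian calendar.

January 30, 1684

January 1, 1684 is a Saturday.
The first Sunday is therefore January 2 (1 days later).
The fifth Sunday is 2 + 4×7 = January 30.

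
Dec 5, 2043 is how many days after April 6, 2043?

Apr 6, 2043 → May 6, 2043: 30 days (April has 30).
May 6, 2043 → Jun 6, 2043: 31 days (May has 31).
Jun 6, 2043 → Jul 6, 2043: 30 days (June has 30).
Jul 6, 2043 → Aug 6, 2043: 31 days (July has 31).
Aug 6, 2043 → Sep 6, 2043: 31 days (August has 31).
Sep 6, 2043 → Oct 6, 2043: 30 days (September has 30).
Oct 6, 2043 → Nov 6, 2043: 31 days (October has 31).
Nov 6, 2043 → Dec 5, 2043: 29 days.
Total: 243 days.

243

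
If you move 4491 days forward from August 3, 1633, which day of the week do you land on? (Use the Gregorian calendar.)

Aug 3, 1633 is a Wednesday.
4491 mod 7 = 4, so 4491 days after a Wednesday is Wednesday + 4 = Sunday.

Sunday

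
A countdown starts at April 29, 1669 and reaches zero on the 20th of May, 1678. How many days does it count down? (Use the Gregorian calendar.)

Apr 29, 1669 → Apr 29, 1670: 365 days.
Apr 29, 1670 → Apr 29, 1671: 365 days.
Apr 29, 1671 → Apr 29, 1672: 366 days (Feb 29, 1672 is in that span).
Apr 29, 1672 → Apr 29, 1673: 365 days.
Apr 29, 1673 → Apr 29, 1674: 365 days.
Apr 29, 1674 → Apr 29, 1675: 365 days.
Apr 29, 1675 → Apr 29, 1676: 366 days (Feb 29, 1676 is in that span).
Apr 29, 1676 → Apr 29, 1677: 365 days.
Apr 29, 1677 → May 29, 1677: 30 days (April has 30).
May 29, 1677 → Jun 29, 1677: 31 days (May has 31).
Jun 29, 1677 → Jul 29, 1677: 30 days (June has 30).
Jul 29, 1677 → Aug 29, 1677: 31 days (July has 31).
Aug 29, 1677 → Sep 29, 1677: 31 days (August has 31).
Sep 29, 1677 → Oct 29, 1677: 30 days (September has 30).
Oct 29, 1677 → Nov 29, 1677: 31 days (October has 31).
Nov 29, 1677 → Dec 29, 1677: 30 days (November has 30).
Dec 29, 1677 → Jan 29, 1678: 31 days (December has 31).
Jan 29, 1678 → Feb 28, 1678: 30 days (January has 31).
Feb 28, 1678 → Mar 28, 1678: 28 days (February has 28).
Mar 28, 1678 → Apr 28, 1678: 31 days (March has 31).
Apr 28, 1678 → May 20, 1678: 22 days.
Total: 3308 days.

3308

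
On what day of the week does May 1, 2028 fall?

January 1, 2028 is a Saturday.
Jan 1, 2028 → Feb 1, 2028: 31 days (January has 31).
Feb 1, 2028 → Mar 1, 2028: 29 days (February has 29).
Mar 1, 2028 → Apr 1, 2028: 31 days (March has 31).
Apr 1, 2028 → May 1, 2028: 30 days.
Total: 121 days.
121 mod 7 = 2, so Saturday + 2 = Monday.

Monday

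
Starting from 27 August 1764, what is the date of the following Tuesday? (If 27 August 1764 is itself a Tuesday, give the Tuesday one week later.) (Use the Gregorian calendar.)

Aug 27, 1764 is a Monday.
From Monday to the next Tuesday is 1 day.
Aug 27, 1764 + 1 = Aug 28, 1764.

August 28, 1764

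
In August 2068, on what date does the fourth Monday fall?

August 1, 2068 is a Wednesday.
The first Monday is therefore August 6 (5 days later).
The fourth Monday is 6 + 3×7 = August 27.

August 27, 2068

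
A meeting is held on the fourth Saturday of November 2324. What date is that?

November 1, 2324 is a Saturday.
The first Saturday is therefore November 1 (same day).
The fourth Saturday is 1 + 3×7 = November 22.

November 22, 2324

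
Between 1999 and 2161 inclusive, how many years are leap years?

Multiples of 4 in [1999,2161]: 41.
Of those, multiples of 100: 2 (not leap unless ÷400).
Multiples of 400: 1.
Leap years = 41 − 2 + 1 = 40.

40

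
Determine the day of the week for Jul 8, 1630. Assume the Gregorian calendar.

Monday

Doomsday rule: the anchor day for the 1600s is Tuesday. For year 30: 30÷12 = 2 r 6, and 6÷4 = 1, so 2+6+1 = 9.
Tuesday + 9 ≡ Thursday — that's 1630's doomsday.
In July the doomsday date is Jul 11.
Jul 8 is 3 days before Jul 11; 3 mod 7 = 3, so Thursday − 3 = Monday.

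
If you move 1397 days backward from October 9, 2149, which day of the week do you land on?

Sunday

Oct 9, 2149 is a Thursday.
1397 mod 7 = 4, so 1397 days before a Thursday is Thursday − 4 = Sunday.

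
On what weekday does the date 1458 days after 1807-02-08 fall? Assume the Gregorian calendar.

Tuesday

First find the weekday of Feb 8, 1807. Doomsday rule: the anchor day for the 1800s is Friday. For year 07: 7÷12 = 0 r 7, and 7÷4 = 1, so 0+7+1 = 8.
Friday + 8 ≡ Saturday — that's 1807's doomsday.
In February the doomsday date is Feb 28 (1807 is not a leap year).
Feb 8 is 20 days before Feb 28; 20 mod 7 = 6, so Saturday − 6 = Sunday.
1458 mod 7 = 2, so 1458 days after a Sunday is Sunday + 2 = Tuesday.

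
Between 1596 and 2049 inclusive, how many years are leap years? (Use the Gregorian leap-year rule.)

Multiples of 4 in [1596,2049]: 114.
Of those, multiples of 100: 5 (not leap unless ÷400).
Multiples of 400: 2.
Leap years = 114 − 5 + 2 = 111.

111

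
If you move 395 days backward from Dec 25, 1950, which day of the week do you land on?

First find the weekday of Dec 25, 1950. Doomsday rule: the anchor day for the 1900s is Wednesday. For year 50: 50÷12 = 4 r 2, and 2÷4 = 0, so 4+2+0 = 6.
Wednesday + 6 ≡ Tuesday — that's 1950's doomsday.
In December the doomsday date is Dec 12.
Dec 25 is 13 days after Dec 12; 13 mod 7 = 6, so Tuesday + 6 = Monday.
395 mod 7 = 3, so 395 days before a Monday is Monday − 3 = Friday.

Friday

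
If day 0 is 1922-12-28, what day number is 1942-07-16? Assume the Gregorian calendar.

Dec 28, 1922 → Dec 28, 1923: 365 days.
Dec 28, 1923 → Dec 28, 1924: 366 days (Feb 29, 1924 is in that span).
Dec 28, 1924 → Dec 28, 1925: 365 days.
Dec 28, 1925 → Dec 28, 1926: 365 days.
Dec 28, 1926 → Dec 28, 1927: 365 days.
Dec 28, 1927 → Dec 28, 1928: 366 days (Feb 29, 1928 is in that span).
Dec 28, 1928 → Dec 28, 1929: 365 days.
Dec 28, 1929 → Dec 28, 1930: 365 days.
Dec 28, 1930 → Dec 28, 1931: 365 days.
Dec 28, 1931 → Dec 28, 1932: 366 days (Feb 29, 1932 is in that span).
Dec 28, 1932 → Dec 28, 1933: 365 days.
Dec 28, 1933 → Dec 28, 1934: 365 days.
Dec 28, 1934 → Dec 28, 1935: 365 days.
Dec 28, 1935 → Dec 28, 1936: 366 days (Feb 29, 1936 is in that span).
Dec 28, 1936 → Dec 28, 1937: 365 days.
Dec 28, 1937 → Dec 28, 1938: 365 days.
Dec 28, 1938 → Dec 28, 1939: 365 days.
Dec 28, 1939 → Dec 28, 1940: 366 days (Feb 29, 1940 is in that span).
Dec 28, 1940 → Dec 28, 1941: 365 days.
Dec 28, 1941 → Jan 28, 1942: 31 days (December has 31).
Jan 28, 1942 → Feb 28, 1942: 31 days (January has 31).
Feb 28, 1942 → Mar 28, 1942: 28 days (February has 28).
Mar 28, 1942 → Apr 28, 1942: 31 days (March has 31).
Apr 28, 1942 → May 28, 1942: 30 days (April has 30).
May 28, 1942 → Jun 28, 1942: 31 days (May has 31).
Jun 28, 1942 → Jul 16, 1942: 18 days.
Total: 7140 days.

7140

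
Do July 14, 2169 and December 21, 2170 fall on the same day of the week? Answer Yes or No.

Yes

From Jul 14, 2169 to Dec 21, 2170 is 525 days.
525 mod 7 = 0, so they are the same weekday.
(Jul 14, 2169 is a Friday; Dec 21, 2170 is a Friday.)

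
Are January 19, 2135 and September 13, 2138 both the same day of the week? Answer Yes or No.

From Jan 19, 2135 to Sep 13, 2138 is 1333 days.
1333 mod 7 = 3, so they are different weekdays.
(Jan 19, 2135 is a Wednesday; Sep 13, 2138 is a Saturday.)

No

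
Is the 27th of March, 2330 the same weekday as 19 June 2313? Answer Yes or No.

Yes

From Jun 19, 2313 to Mar 27, 2330 is 6125 days.
6125 mod 7 = 0, so they are the same weekday.
(Jun 19, 2313 is a Thursday; Mar 27, 2330 is a Thursday.)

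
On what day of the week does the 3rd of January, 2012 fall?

January 1, 2012 is a Sunday.
Jan 1, 2012 → Jan 3, 2012: 2 days.
Total: 2 days.
2 mod 7 = 2, so Sunday + 2 = Tuesday.

Tuesday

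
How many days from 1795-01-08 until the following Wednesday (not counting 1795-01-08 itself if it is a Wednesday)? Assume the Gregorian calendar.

6

Jan 8, 1795 is a Thursday.
From Thursday to the next Wednesday is 6 days.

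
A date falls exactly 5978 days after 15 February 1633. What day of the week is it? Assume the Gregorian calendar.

Feb 15, 1633 is a Tuesday.
5978 mod 7 = 0, so 5978 days after a Tuesday is Tuesday + 0 = Tuesday.

Tuesday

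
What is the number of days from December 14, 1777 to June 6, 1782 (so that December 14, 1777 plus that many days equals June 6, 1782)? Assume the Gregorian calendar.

Dec 14, 1777 → Dec 14, 1778: 365 days.
Dec 14, 1778 → Dec 14, 1779: 365 days.
Dec 14, 1779 → Dec 14, 1780: 366 days (Feb 29, 1780 is in that span).
Dec 14, 1780 → Dec 14, 1781: 365 days.
Dec 14, 1781 → Jan 14, 1782: 31 days (December has 31).
Jan 14, 1782 → Feb 14, 1782: 31 days (January has 31).
Feb 14, 1782 → Mar 14, 1782: 28 days (February has 28).
Mar 14, 1782 → Apr 14, 1782: 31 days (March has 31).
Apr 14, 1782 → May 14, 1782: 30 days (April has 30).
May 14, 1782 → Jun 6, 1782: 23 days.
Total: 1635 days.

1635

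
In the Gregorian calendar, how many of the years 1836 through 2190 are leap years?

Multiples of 4 in [1836,2190]: 89.
Of those, multiples of 100: 3 (not leap unless ÷400).
Multiples of 400: 1.
Leap years = 89 − 3 + 1 = 87.

87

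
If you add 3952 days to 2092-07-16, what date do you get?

+365 (one year) → Jul 16, 2093 (3587 left).
+365 (one year) → Jul 16, 2094 (3222 left).
+365 (one year) → Jul 16, 2095 (2857 left).
+366 (one year; includes Feb 29, 2096) → Jul 16, 2096 (2491 left).
+365 (one year) → Jul 16, 2097 (2126 left).
+365 (one year) → Jul 16, 2098 (1761 left).
+365 (one year) → Jul 16, 2099 (1396 left).
+365 (one year) → Jul 16, 2100 (1031 left).
+365 (one year) → Jul 16, 2101 (666 left).
+365 (one year) → Jul 16, 2102 (301 left).
Jul has 31 days: +16 → Aug 1, 2102 (285 left).
Aug has 31 days: +31 → Sep 1, 2102 (254 left).
Sep has 30 days: +30 → Oct 1, 2102 (224 left).
Oct has 31 days: +31 → Nov 1, 2102 (193 left).
Nov has 30 days: +30 → Dec 1, 2102 (163 left).
Dec has 31 days: +31 → Jan 1, 2103 (132 left).
Jan has 31 days: +31 → Feb 1, 2103 (101 left).
Feb has 28 days: +28 → Mar 1, 2103 (73 left).
Mar has 31 days: +31 → Apr 1, 2103 (42 left).
Apr has 30 days: +30 → May 1, 2103 (12 left).
+12 → May 13, 2103.

May 13, 2103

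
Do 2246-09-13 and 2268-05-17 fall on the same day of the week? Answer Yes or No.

From Sep 13, 2246 to May 17, 2268 is 7917 days.
7917 mod 7 = 0, so they are the same weekday.
(Sep 13, 2246 is a Sunday; May 17, 2268 is a Sunday.)

Yes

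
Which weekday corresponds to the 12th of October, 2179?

Doomsday rule: the anchor day for the 2100s is Sunday. For year 79: 79÷12 = 6 r 7, and 7÷4 = 1, so 6+7+1 = 14.
Sunday + 14 ≡ Sunday — that's 2179's doomsday.
In October the doomsday date is Oct 10.
Oct 12 is 2 days after Oct 10; 2 mod 7 = 2, so Sunday + 2 = Tuesday.

Tuesday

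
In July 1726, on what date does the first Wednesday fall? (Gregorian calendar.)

July 1, 1726 is a Monday.
The first Wednesday is therefore July 3 (2 days later).

July 3, 1726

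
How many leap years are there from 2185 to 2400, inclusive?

52

Multiples of 4 in [2185,2400]: 54.
Of those, multiples of 100: 3 (not leap unless ÷400).
Multiples of 400: 1.
Leap years = 54 − 3 + 1 = 52.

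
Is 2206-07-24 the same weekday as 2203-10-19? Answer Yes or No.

From Oct 19, 2203 to Jul 24, 2206 is 1009 days.
1009 mod 7 = 1, so they are different weekdays.
(Oct 19, 2203 is a Wednesday; Jul 24, 2206 is a Thursday.)

No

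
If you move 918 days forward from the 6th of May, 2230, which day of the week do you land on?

First find the weekday of May 6, 2230. Doomsday rule: the anchor day for the 2200s is Friday. For year 30: 30÷12 = 2 r 6, and 6÷4 = 1, so 2+6+1 = 9.
Friday + 9 ≡ Sunday — that's 2230's doomsday.
In May the doomsday date is May 9.
May 6 is 3 days before May 9; 3 mod 7 = 3, so Sunday − 3 = Thursday.
918 mod 7 = 1, so 918 days after a Thursday is Thursday + 1 = Friday.

Friday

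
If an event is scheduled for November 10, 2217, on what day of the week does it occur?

Doomsday rule: the anchor day for the 2200s is Friday. For year 17: 17÷12 = 1 r 5, and 5÷4 = 1, so 1+5+1 = 7.
Friday + 7 ≡ Friday — that's 2217's doomsday.
In November the doomsday date is Nov 7.
Nov 10 is 3 days after Nov 7; 3 mod 7 = 3, so Friday + 3 = Monday.

Monday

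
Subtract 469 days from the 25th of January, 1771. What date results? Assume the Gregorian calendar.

−365 (one year) → Jan 25, 1770 (104 left).
−25 → Dec 31, 1769 (end of Dec, 31 days; 79 left).
−31 → Nov 30, 1769 (end of Nov, 30 days; 48 left).
−30 → Oct 31, 1769 (end of Oct, 31 days; 18 left).
−18 → Oct 13, 1769.

October 13, 1769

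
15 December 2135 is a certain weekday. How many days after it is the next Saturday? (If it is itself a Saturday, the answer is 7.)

Dec 15, 2135 is a Thursday.
From Thursday to the next Saturday is 2 days.

2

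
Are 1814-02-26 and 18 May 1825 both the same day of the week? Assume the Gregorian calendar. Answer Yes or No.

From Feb 26, 1814 to May 18, 1825 is 4099 days.
4099 mod 7 = 4, so they are different weekdays.
(Feb 26, 1814 is a Saturday; May 18, 1825 is a Wednesday.)

No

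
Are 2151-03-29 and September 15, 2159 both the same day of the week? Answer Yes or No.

No

From Mar 29, 2151 to Sep 15, 2159 is 3092 days.
3092 mod 7 = 5, so they are different weekdays.
(Mar 29, 2151 is a Monday; Sep 15, 2159 is a Saturday.)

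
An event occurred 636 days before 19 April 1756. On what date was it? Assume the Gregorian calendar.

July 23, 1754

−366 (one year; includes Feb 29, 1756) → Apr 19, 1755 (270 left).
−19 → Mar 31, 1755 (end of Mar, 31 days; 251 left).
−31 → Feb 28, 1755 (end of Feb, 28 days; 220 left).
−28 → Jan 31, 1755 (end of Jan, 31 days; 192 left).
−31 → Dec 31, 1754 (end of Dec, 31 days; 161 left).
−31 → Nov 30, 1754 (end of Nov, 30 days; 130 left).
−30 → Oct 31, 1754 (end of Oct, 31 days; 100 left).
−31 → Sep 30, 1754 (end of Sep, 30 days; 69 left).
−30 → Aug 31, 1754 (end of Aug, 31 days; 39 left).
−31 → Jul 31, 1754 (end of Jul, 31 days; 8 left).
−8 → Jul 23, 1754.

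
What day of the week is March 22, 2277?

Doomsday rule: the anchor day for the 2200s is Friday. For year 77: 77÷12 = 6 r 5, and 5÷4 = 1, so 6+5+1 = 12.
Friday + 12 ≡ Wednesday — that's 2277's doomsday.
In March the doomsday date is Mar 14.
Mar 22 is 8 days after Mar 14; 8 mod 7 = 1, so Wednesday + 1 = Thursday.

Thursday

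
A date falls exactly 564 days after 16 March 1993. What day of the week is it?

First find the weekday of Mar 16, 1993. Doomsday rule: the anchor day for the 1900s is Wednesday. For year 93: 93÷12 = 7 r 9, and 9÷4 = 2, so 7+9+2 = 18.
Wednesday + 18 ≡ Sunday — that's 1993's doomsday.
In March the doomsday date is Mar 14.
Mar 16 is 2 days after Mar 14; 2 mod 7 = 2, so Sunday + 2 = Tuesday.
564 mod 7 = 4, so 564 days after a Tuesday is Tuesday + 4 = Saturday.

Saturday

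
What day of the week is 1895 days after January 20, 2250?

Friday

First find the weekday of Jan 20, 2250. Doomsday rule: the anchor day for the 2200s is Friday. For year 50: 50÷12 = 4 r 2, and 2÷4 = 0, so 4+2+0 = 6.
Friday + 6 ≡ Thursday — that's 2250's doomsday.
In January the doomsday date is Jan 3 (2250 is not a leap year).
Jan 20 is 17 days after Jan 3; 17 mod 7 = 3, so Thursday + 3 = Sunday.
1895 mod 7 = 5, so 1895 days after a Sunday is Sunday + 5 = Friday.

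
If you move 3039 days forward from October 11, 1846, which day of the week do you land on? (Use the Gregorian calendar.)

First find the weekday of Oct 11, 1846. Doomsday rule: the anchor day for the 1800s is Friday. For year 46: 46÷12 = 3 r 10, and 10÷4 = 2, so 3+10+2 = 15.
Friday + 15 ≡ Saturday — that's 1846's doomsday.
In October the doomsday date is Oct 10.
Oct 11 is 1 day after Oct 10; 1 mod 7 = 1, so Saturday + 1 = Sunday.
3039 mod 7 = 1, so 3039 days after a Sunday is Sunday + 1 = Monday.

Monday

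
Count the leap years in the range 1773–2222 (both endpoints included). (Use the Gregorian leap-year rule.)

Multiples of 4 in [1773,2222]: 112.
Of those, multiples of 100: 5 (not leap unless ÷400).
Multiples of 400: 1.
Leap years = 112 − 5 + 1 = 108.

108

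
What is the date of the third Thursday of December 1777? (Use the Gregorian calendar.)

December 1, 1777 is a Monday.
The first Thursday is therefore December 4 (3 days later).
The third Thursday is 4 + 2×7 = December 18.

December 18, 1777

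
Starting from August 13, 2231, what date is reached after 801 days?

+366 (one year; includes Feb 29, 2232) → Aug 13, 2232 (435 left).
+365 (one year) → Aug 13, 2233 (70 left).
Aug has 31 days: +19 → Sep 1, 2233 (51 left).
Sep has 30 days: +30 → Oct 1, 2233 (21 left).
+21 → Oct 22, 2233.

October 22, 2233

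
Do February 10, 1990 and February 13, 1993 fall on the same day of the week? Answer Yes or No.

From Feb 10, 1990 to Feb 13, 1993 is 1099 days.
1099 mod 7 = 0, so they are the same weekday.
(Feb 10, 1990 is a Saturday; Feb 13, 1993 is a Saturday.)

Yes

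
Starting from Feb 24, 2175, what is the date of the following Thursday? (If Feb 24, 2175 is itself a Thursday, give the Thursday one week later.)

March 2, 2175

Feb 24, 2175 is a Friday.
From Friday to the next Thursday is 6 days.
Feb 24, 2175 + 6 = Mar 2, 2175.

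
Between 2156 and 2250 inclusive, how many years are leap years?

Multiples of 4 in [2156,2250]: 24.
Of those, multiples of 100: 1 (not leap unless ÷400).
Multiples of 400: 0.
Leap years = 24 − 1 + 0 = 23.

23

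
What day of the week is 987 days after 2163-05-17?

First find the weekday of May 17, 2163. Doomsday rule: the anchor day for the 2100s is Sunday. For year 63: 63÷12 = 5 r 3, and 3÷4 = 0, so 5+3+0 = 8.
Sunday + 8 ≡ Monday — that's 2163's doomsday.
In May the doomsday date is May 9.
May 17 is 8 days after May 9; 8 mod 7 = 1, so Monday + 1 = Tuesday.
987 mod 7 = 0, so 987 days after a Tuesday is Tuesday + 0 = Tuesday.

Tuesday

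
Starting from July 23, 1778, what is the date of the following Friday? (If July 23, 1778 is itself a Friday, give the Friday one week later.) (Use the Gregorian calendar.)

Jul 23, 1778 is a Thursday.
From Thursday to the next Friday is 1 day.
Jul 23, 1778 + 1 = Jul 24, 1778.

July 24, 1778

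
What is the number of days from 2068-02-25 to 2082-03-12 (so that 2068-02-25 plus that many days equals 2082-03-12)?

5129

Feb 25, 2068 → Feb 25, 2069: 366 days (Feb 29, 2068 is in that span).
Feb 25, 2069 → Feb 25, 2070: 365 days.
Feb 25, 2070 → Feb 25, 2071: 365 days.
Feb 25, 2071 → Feb 25, 2072: 365 days.
Feb 25, 2072 → Feb 25, 2073: 366 days (Feb 29, 2072 is in that span).
Feb 25, 2073 → Feb 25, 2074: 365 days.
Feb 25, 2074 → Feb 25, 2075: 365 days.
Feb 25, 2075 → Feb 25, 2076: 365 days.
Feb 25, 2076 → Feb 25, 2077: 366 days (Feb 29, 2076 is in that span).
Feb 25, 2077 → Feb 25, 2078: 365 days.
Feb 25, 2078 → Feb 25, 2079: 365 days.
Feb 25, 2079 → Feb 25, 2080: 365 days.
Feb 25, 2080 → Feb 25, 2081: 366 days (Feb 29, 2080 is in that span).
Feb 25, 2081 → Mar 25, 2081: 28 days (February has 28).
Mar 25, 2081 → Apr 25, 2081: 31 days (March has 31).
Apr 25, 2081 → May 25, 2081: 30 days (April has 30).
May 25, 2081 → Jun 25, 2081: 31 days (May has 31).
Jun 25, 2081 → Jul 25, 2081: 30 days (June has 30).
Jul 25, 2081 → Aug 25, 2081: 31 days (July has 31).
Aug 25, 2081 → Sep 25, 2081: 31 days (August has 31).
Sep 25, 2081 → Oct 25, 2081: 30 days (September has 30).
Oct 25, 2081 → Nov 25, 2081: 31 days (October has 31).
Nov 25, 2081 → Dec 25, 2081: 30 days (November has 30).
Dec 25, 2081 → Jan 25, 2082: 31 days (December has 31).
Jan 25, 2082 → Feb 25, 2082: 31 days (January has 31).
Feb 25, 2082 → Mar 12, 2082: 15 days.
Total: 5129 days.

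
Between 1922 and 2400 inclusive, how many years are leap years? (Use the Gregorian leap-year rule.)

Multiples of 4 in [1922,2400]: 120.
Of those, multiples of 100: 5 (not leap unless ÷400).
Multiples of 400: 2.
Leap years = 120 − 5 + 2 = 117.

117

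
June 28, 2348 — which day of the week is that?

Doomsday rule: the anchor day for the 2300s is Wednesday. For year 48: 48÷12 = 4 r 0, and 0÷4 = 0, so 4+0+0 = 4.
Wednesday + 4 ≡ Sunday — that's 2348's doomsday.
In June the doomsday date is Jun 6.
Jun 28 is 22 days after Jun 6; 22 mod 7 = 1, so Sunday + 1 = Monday.

Monday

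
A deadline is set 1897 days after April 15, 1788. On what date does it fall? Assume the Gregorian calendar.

June 25, 1793

+365 (one year) → Apr 15, 1789 (1532 left).
+365 (one year) → Apr 15, 1790 (1167 left).
+365 (one year) → Apr 15, 1791 (802 left).
+366 (one year; includes Feb 29, 1792) → Apr 15, 1792 (436 left).
+365 (one year) → Apr 15, 1793 (71 left).
Apr has 30 days: +16 → May 1, 1793 (55 left).
May has 31 days: +31 → Jun 1, 1793 (24 left).
+24 → Jun 25, 1793.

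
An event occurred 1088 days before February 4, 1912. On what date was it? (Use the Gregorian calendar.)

February 11, 1909

−365 (one year) → Feb 4, 1911 (723 left).
−365 (one year) → Feb 4, 1910 (358 left).
−4 → Jan 31, 1910 (end of Jan, 31 days; 354 left).
−31 → Dec 31, 1909 (end of Dec, 31 days; 323 left).
−31 → Nov 30, 1909 (end of Nov, 30 days; 292 left).
−30 → Oct 31, 1909 (end of Oct, 31 days; 262 left).
−31 → Sep 30, 1909 (end of Sep, 30 days; 231 left).
−30 → Aug 31, 1909 (end of Aug, 31 days; 201 left).
−31 → Jul 31, 1909 (end of Jul, 31 days; 170 left).
−31 → Jun 30, 1909 (end of Jun, 30 days; 139 left).
−30 → May 31, 1909 (end of May, 31 days; 109 left).
−31 → Apr 30, 1909 (end of Apr, 30 days; 78 left).
−30 → Mar 31, 1909 (end of Mar, 31 days; 48 left).
−31 → Feb 28, 1909 (end of Feb, 28 days; 17 left).
−17 → Feb 11, 1909.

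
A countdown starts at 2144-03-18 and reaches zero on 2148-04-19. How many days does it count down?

Mar 18, 2144 → Mar 18, 2145: 365 days.
Mar 18, 2145 → Mar 18, 2146: 365 days.
Mar 18, 2146 → Mar 18, 2147: 365 days.
Mar 18, 2147 → Apr 18, 2147: 31 days (March has 31).
Apr 18, 2147 → May 18, 2147: 30 days (April has 30).
May 18, 2147 → Jun 18, 2147: 31 days (May has 31).
Jun 18, 2147 → Jul 18, 2147: 30 days (June has 30).
Jul 18, 2147 → Aug 18, 2147: 31 days (July has 31).
Aug 18, 2147 → Sep 18, 2147: 31 days (August has 31).
Sep 18, 2147 → Oct 18, 2147: 30 days (September has 30).
Oct 18, 2147 → Nov 18, 2147: 31 days (October has 31).
Nov 18, 2147 → Dec 18, 2147: 30 days (November has 30).
Dec 18, 2147 → Jan 18, 2148: 31 days (December has 31).
Jan 18, 2148 → Feb 18, 2148: 31 days (January has 31).
Feb 18, 2148 → Mar 18, 2148: 29 days (February has 29).
Mar 18, 2148 → Apr 18, 2148: 31 days (March has 31).
Apr 18, 2148 → Apr 19, 2148: 1 days.
Total: 1493 days.

1493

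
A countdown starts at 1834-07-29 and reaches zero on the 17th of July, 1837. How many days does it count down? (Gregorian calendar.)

1084

Jul 29, 1834 → Jul 29, 1835: 365 days.
Jul 29, 1835 → Jul 29, 1836: 366 days (Feb 29, 1836 is in that span).
Jul 29, 1836 → Aug 29, 1836: 31 days (July has 31).
Aug 29, 1836 → Sep 29, 1836: 31 days (August has 31).
Sep 29, 1836 → Oct 29, 1836: 30 days (September has 30).
Oct 29, 1836 → Nov 29, 1836: 31 days (October has 31).
Nov 29, 1836 → Dec 29, 1836: 30 days (November has 30).
Dec 29, 1836 → Jan 29, 1837: 31 days (December has 31).
Jan 29, 1837 → Feb 28, 1837: 30 days (January has 31).
Feb 28, 1837 → Mar 28, 1837: 28 days (February has 28).
Mar 28, 1837 → Apr 28, 1837: 31 days (March has 31).
Apr 28, 1837 → May 28, 1837: 30 days (April has 30).
May 28, 1837 → Jun 28, 1837: 31 days (May has 31).
Jun 28, 1837 → Jul 17, 1837: 19 days.
Total: 1084 days.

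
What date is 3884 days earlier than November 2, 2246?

−365 (one year) → Nov 2, 2245 (3519 left).
−365 (one year) → Nov 2, 2244 (3154 left).
−366 (one year; includes Feb 29, 2244) → Nov 2, 2243 (2788 left).
−365 (one year) → Nov 2, 2242 (2423 left).
−365 (one year) → Nov 2, 2241 (2058 left).
−365 (one year) → Nov 2, 2240 (1693 left).
−366 (one year; includes Feb 29, 2240) → Nov 2, 2239 (1327 left).
−365 (one year) → Nov 2, 2238 (962 left).
−365 (one year) → Nov 2, 2237 (597 left).
−365 (one year) → Nov 2, 2236 (232 left).
−2 → Oct 31, 2236 (end of Oct, 31 days; 230 left).
−31 → Sep 30, 2236 (end of Sep, 30 days; 199 left).
−30 → Aug 31, 2236 (end of Aug, 31 days; 169 left).
−31 → Jul 31, 2236 (end of Jul, 31 days; 138 left).
−31 → Jun 30, 2236 (end of Jun, 30 days; 107 left).
−30 → May 31, 2236 (end of May, 31 days; 77 left).
−31 → Apr 30, 2236 (end of Apr, 30 days; 46 left).
−30 → Mar 31, 2236 (end of Mar, 31 days; 16 left).
−16 → Mar 15, 2236.

March 15, 2236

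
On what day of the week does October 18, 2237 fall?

Wednesday

Doomsday rule: the anchor day for the 2200s is Friday. For year 37: 37÷12 = 3 r 1, and 1÷4 = 0, so 3+1+0 = 4.
Friday + 4 ≡ Tuesday — that's 2237's doomsday.
In October the doomsday date is Oct 10.
Oct 18 is 8 days after Oct 10; 8 mod 7 = 1, so Tuesday + 1 = Wednesday.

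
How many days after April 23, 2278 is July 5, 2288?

Apr 23, 2278 → Apr 23, 2279: 365 days.
Apr 23, 2279 → Apr 23, 2280: 366 days (Feb 29, 2280 is in that span).
Apr 23, 2280 → Apr 23, 2281: 365 days.
Apr 23, 2281 → Apr 23, 2282: 365 days.
Apr 23, 2282 → Apr 23, 2283: 365 days.
Apr 23, 2283 → Apr 23, 2284: 366 days (Feb 29, 2284 is in that span).
Apr 23, 2284 → Apr 23, 2285: 365 days.
Apr 23, 2285 → Apr 23, 2286: 365 days.
Apr 23, 2286 → Apr 23, 2287: 365 days.
Apr 23, 2287 → Apr 23, 2288: 366 days (Feb 29, 2288 is in that span).
Apr 23, 2288 → May 23, 2288: 30 days (April has 30).
May 23, 2288 → Jun 23, 2288: 31 days (May has 31).
Jun 23, 2288 → Jul 5, 2288: 12 days.
Total: 3726 days.

3726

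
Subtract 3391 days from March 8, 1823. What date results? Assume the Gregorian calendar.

November 24, 1813

−365 (one year) → Mar 8, 1822 (3026 left).
−365 (one year) → Mar 8, 1821 (2661 left).
−365 (one year) → Mar 8, 1820 (2296 left).
−366 (one year; includes Feb 29, 1820) → Mar 8, 1819 (1930 left).
−365 (one year) → Mar 8, 1818 (1565 left).
−365 (one year) → Mar 8, 1817 (1200 left).
−365 (one year) → Mar 8, 1816 (835 left).
−366 (one year; includes Feb 29, 1816) → Mar 8, 1815 (469 left).
−365 (one year) → Mar 8, 1814 (104 left).
−8 → Feb 28, 1814 (end of Feb, 28 days; 96 left).
−28 → Jan 31, 1814 (end of Jan, 31 days; 68 left).
−31 → Dec 31, 1813 (end of Dec, 31 days; 37 left).
−31 → Nov 30, 1813 (end of Nov, 30 days; 6 left).
−6 → Nov 24, 1813.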